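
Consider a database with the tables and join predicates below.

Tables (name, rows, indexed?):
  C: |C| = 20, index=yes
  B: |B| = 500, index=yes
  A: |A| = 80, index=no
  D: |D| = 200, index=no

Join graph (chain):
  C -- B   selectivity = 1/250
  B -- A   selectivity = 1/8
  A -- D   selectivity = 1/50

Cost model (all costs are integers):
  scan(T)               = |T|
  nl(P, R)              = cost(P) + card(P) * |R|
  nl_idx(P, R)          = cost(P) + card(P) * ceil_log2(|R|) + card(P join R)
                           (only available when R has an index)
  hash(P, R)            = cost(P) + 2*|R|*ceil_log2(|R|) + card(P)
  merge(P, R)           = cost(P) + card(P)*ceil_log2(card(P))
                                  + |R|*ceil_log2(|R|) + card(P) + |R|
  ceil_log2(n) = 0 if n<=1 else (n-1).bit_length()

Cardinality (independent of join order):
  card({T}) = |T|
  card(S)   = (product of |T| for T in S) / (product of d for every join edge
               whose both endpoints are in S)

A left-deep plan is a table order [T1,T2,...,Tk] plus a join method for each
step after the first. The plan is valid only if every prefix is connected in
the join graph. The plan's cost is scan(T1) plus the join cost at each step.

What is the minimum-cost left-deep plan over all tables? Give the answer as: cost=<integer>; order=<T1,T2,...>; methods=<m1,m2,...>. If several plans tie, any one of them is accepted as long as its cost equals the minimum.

cost=4760; order=C,B,A,D; methods=nl_idx,merge,hash

Selinger DP (subsets sized 1..n):
  {C}: scan cost=20, card=20
  {B}: scan cost=500, card=500
  {A}: scan cost=80, card=80
  {D}: scan cost=200, card=200
  {BC}: card=40; try (B,nl_idx)→240, (C,hash)→1200, (C,nl_idx)→3040, (B,merge)→5140, (C,merge)→5620, (B,hash)→9040 …(+2); best=240 via (B,nl_idx)
  {AB}: card=5000; try (A,hash)→2120, (B,merge)→5720, (B,nl_idx)→5800, (A,merge)→6140, (B,hash)→9160, (B,nl)→40080 …(+1); best=2120 via (A,hash)
  {AD}: card=320; try (A,hash)→1520, (D,merge)→2520, (A,merge)→2640, (D,hash)→3360, (D,nl)→16080, (A,nl)→16200; best=1520 via (A,hash)
  {ABC}: card=400; try (A,merge)→1160, (A,hash)→1400, (A,nl)→3440, (C,hash)→7320, (C,nl_idx)→27520, (C,merge)→72240 …(+1); best=1160 via (A,merge)
  {ABD}: card=20000; try (B,merge)→9720, (D,hash)→10320, (B,hash)→10840, (B,nl_idx)→24400, (D,merge)→73920, (B,nl)→161520 …(+1); best=9720 via (B,merge)
  {ABCD}: card=1600; try (D,hash)→4760, (D,merge)→6960, (C,hash)→29920, (D,nl)→81160, (C,nl_idx)→111320, (C,merge)→329840 …(+1); best=4760 via (D,hash)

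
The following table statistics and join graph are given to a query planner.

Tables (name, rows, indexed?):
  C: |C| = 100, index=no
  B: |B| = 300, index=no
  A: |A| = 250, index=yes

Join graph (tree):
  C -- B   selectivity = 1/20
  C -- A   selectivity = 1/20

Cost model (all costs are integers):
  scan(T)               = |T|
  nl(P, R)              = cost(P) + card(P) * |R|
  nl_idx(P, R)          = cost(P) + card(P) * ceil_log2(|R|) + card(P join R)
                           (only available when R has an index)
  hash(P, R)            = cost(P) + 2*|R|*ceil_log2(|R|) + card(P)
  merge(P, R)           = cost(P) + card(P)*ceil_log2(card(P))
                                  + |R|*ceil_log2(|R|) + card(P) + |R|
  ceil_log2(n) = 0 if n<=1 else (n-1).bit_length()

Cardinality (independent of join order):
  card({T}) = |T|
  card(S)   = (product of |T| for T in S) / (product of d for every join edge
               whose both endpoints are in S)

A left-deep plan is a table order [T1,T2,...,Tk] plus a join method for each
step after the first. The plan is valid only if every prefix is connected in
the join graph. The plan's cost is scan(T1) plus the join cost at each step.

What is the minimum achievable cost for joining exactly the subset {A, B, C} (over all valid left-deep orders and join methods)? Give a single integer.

Selinger DP over subsets of {A,B,C}:
  {C}: scan cost=100, card=100
  {B}: scan cost=300, card=300
  {A}: scan cost=250, card=250
  {BC}: card=1500; try (C,hash)→2000, (B,merge)→3900, (C,merge)→4100, (B,hash)→5600, (B,nl)→30100, (C,nl)→30300; best=2000 via (C,hash)
  {AC}: card=1250; try (C,hash)→1900, (A,nl_idx)→2150, (A,merge)→3150, (C,merge)→3300, (A,hash)→4200, (A,nl)→25100 …(+1); best=1900 via (C,hash)
  {ABC}: card=18750; try (A,hash)→7500, (B,hash)→8550, (B,merge)→19900, (A,merge)→22250, (A,nl_idx)→32750, (B,nl)→376900 …(+1); best=7500 via (A,hash)

7500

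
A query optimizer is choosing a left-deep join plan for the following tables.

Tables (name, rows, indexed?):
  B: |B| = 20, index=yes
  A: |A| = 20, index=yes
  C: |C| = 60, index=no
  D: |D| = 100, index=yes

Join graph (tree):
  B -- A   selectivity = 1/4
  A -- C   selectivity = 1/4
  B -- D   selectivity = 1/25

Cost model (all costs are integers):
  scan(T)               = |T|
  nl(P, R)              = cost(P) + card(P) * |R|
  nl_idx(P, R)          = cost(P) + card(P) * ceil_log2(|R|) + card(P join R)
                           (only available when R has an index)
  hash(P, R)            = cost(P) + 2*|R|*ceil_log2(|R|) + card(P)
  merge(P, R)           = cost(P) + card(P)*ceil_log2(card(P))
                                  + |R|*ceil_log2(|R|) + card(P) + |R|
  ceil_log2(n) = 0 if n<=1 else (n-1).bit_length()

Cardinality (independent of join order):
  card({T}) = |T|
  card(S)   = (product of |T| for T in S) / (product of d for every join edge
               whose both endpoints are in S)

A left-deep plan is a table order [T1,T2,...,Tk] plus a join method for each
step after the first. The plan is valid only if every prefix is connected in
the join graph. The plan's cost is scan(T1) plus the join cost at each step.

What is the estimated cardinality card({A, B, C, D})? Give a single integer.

Tables in S: A(20), B(20), C(60), D(100)
Edges inside S: B-A(d=4), A-C(d=4), B-D(d=25)
numerator = 20 * 20 * 60 * 100 = 2400000
denominator = 4 * 4 * 25 = 400
card(S) = 2400000 / 400 = 6000

6000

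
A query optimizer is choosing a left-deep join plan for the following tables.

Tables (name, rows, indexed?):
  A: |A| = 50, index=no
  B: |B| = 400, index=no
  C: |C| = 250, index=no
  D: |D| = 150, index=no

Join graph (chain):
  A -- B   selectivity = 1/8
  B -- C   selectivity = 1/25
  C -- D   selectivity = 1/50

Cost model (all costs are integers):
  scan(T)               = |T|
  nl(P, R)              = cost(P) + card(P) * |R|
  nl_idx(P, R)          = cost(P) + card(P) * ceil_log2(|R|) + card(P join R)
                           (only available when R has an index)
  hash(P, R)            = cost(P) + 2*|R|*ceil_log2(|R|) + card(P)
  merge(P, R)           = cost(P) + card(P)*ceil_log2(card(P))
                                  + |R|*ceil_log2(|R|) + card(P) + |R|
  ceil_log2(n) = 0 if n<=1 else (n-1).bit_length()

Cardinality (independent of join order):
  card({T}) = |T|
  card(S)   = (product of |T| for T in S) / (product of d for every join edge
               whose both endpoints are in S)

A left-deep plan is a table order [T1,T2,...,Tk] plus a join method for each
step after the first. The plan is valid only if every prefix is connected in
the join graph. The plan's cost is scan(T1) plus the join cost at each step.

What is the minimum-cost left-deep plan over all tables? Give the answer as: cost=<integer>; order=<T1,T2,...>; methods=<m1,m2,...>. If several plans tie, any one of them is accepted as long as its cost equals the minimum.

cost=23450; order=C,D,B,A; methods=hash,hash,hash

Selinger DP (subsets sized 1..n):
  {A}: scan cost=50, card=50
  {B}: scan cost=400, card=400
  {C}: scan cost=250, card=250
  {D}: scan cost=150, card=150
  {AB}: card=2500; try (A,hash)→1400, (B,merge)→4400, (A,merge)→4750, (B,hash)→7300, (B,nl)→20050, (A,nl)→20400; best=1400 via (A,hash)
  {BC}: card=4000; try (C,hash)→4800, (B,merge)→6500, (C,merge)→6650, (B,hash)→7700, (B,nl)→100250, (C,nl)→100400; best=4800 via (C,hash)
  {CD}: card=750; try (D,hash)→2900, (C,merge)→3750, (D,merge)→3850, (C,hash)→4300, (C,nl)→37650, (D,nl)→37750; best=2900 via (D,hash)
  {ABC}: card=25000; try (C,hash)→7900, (A,hash)→9400, (C,merge)→36150, (A,merge)→57150, (A,nl)→204800, (C,nl)→626400; best=7900 via (C,hash)
  {BCD}: card=12000; try (B,hash)→10850, (D,hash)→11200, (B,merge)→15150, (D,merge)→58150, (B,nl)→302900, (D,nl)→604800; best=10850 via (B,hash)
  {ABCD}: card=75000; try (A,hash)→23450, (D,hash)→35300, (A,merge)→191200, (D,merge)→409250, (A,nl)→610850, (D,nl)→3757900; best=23450 via (A,hash)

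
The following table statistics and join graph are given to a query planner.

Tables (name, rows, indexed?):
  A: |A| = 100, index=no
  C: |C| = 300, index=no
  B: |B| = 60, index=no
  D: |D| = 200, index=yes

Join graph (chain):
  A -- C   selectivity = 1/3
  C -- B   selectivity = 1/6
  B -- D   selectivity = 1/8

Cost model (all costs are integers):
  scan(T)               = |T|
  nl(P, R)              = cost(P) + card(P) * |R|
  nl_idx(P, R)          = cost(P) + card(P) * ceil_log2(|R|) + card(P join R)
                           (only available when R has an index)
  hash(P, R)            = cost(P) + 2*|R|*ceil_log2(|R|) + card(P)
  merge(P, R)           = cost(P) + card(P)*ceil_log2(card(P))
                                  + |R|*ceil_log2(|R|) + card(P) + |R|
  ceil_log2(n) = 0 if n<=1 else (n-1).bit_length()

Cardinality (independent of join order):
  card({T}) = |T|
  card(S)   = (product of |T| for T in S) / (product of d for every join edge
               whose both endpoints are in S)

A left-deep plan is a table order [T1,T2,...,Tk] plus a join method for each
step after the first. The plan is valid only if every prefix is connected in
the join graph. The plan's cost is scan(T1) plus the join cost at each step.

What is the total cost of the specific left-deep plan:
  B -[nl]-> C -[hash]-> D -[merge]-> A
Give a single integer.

1375060

step 1: scan B: cost=60, card=60
step 2: join C via nl
    card(P join C) = 60*300/(6) = 3000
    cost = 60 + 60*300 = 18060
step 3: join D via hash
    card(P join D) = 3000*200/(8) = 75000
    cost = 18060 + 2*200*8 + 3000 = 24260
step 4: join A via merge
    card(P join A) = 75000*100/(3) = 2500000
    cost = 24260 + 75000*17 + 100*7 + 75000 + 100 = 1375060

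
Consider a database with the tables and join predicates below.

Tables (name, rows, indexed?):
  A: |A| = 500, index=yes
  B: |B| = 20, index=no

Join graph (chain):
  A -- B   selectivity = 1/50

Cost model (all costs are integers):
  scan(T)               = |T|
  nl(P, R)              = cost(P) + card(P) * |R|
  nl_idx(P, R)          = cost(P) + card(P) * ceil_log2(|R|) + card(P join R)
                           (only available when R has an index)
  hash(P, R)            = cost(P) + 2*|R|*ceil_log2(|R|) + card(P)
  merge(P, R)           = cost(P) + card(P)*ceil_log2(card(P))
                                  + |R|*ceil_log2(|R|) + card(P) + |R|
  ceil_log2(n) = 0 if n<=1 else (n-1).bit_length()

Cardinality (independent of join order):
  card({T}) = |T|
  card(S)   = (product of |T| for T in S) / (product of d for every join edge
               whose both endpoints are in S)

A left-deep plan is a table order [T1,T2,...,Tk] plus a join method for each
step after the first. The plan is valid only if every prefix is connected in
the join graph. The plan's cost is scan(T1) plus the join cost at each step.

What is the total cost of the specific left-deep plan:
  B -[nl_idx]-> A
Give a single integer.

400

step 1: scan B: cost=20, card=20
step 2: join A via nl_idx
    card(P join A) = 20*500/(50) = 200
    cost = 20 + 20*9 + 200 = 400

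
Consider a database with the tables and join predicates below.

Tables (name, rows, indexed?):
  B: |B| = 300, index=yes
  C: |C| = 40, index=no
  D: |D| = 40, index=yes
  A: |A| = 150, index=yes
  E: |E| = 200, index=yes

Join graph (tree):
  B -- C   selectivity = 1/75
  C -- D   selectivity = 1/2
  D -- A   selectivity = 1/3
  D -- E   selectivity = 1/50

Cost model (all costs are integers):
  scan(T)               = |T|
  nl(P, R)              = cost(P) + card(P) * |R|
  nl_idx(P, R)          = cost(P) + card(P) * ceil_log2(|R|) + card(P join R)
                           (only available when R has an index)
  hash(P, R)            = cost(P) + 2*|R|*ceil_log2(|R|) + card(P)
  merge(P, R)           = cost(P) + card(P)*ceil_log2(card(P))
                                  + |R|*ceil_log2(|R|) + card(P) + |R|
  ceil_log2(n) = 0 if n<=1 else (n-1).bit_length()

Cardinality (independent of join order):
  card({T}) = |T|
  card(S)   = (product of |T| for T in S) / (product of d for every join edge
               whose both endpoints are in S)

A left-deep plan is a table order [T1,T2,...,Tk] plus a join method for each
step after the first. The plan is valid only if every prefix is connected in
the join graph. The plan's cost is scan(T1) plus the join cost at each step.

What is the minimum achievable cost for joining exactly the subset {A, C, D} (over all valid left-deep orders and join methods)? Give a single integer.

3260

Selinger DP over subsets of {A,C,D}:
  {C}: scan cost=40, card=40
  {D}: scan cost=40, card=40
  {A}: scan cost=150, card=150
  {CD}: card=800; try (D,hash)→560, (C,hash)→560, (D,merge)→600, (C,merge)→600, (D,nl_idx)→1080, (D,nl)→1640 …(+1); best=560 via (D,hash)
  {AD}: card=2000; try (D,hash)→780, (A,merge)→1670, (D,merge)→1780, (A,nl_idx)→2360, (A,hash)→2480, (D,nl_idx)→3050 …(+2); best=780 via (D,hash)
  {ACD}: card=40000; try (C,hash)→3260, (A,hash)→3760, (A,merge)→10710, (C,merge)→25060, (A,nl_idx)→46960, (C,nl)→80780 …(+1); best=3260 via (C,hash)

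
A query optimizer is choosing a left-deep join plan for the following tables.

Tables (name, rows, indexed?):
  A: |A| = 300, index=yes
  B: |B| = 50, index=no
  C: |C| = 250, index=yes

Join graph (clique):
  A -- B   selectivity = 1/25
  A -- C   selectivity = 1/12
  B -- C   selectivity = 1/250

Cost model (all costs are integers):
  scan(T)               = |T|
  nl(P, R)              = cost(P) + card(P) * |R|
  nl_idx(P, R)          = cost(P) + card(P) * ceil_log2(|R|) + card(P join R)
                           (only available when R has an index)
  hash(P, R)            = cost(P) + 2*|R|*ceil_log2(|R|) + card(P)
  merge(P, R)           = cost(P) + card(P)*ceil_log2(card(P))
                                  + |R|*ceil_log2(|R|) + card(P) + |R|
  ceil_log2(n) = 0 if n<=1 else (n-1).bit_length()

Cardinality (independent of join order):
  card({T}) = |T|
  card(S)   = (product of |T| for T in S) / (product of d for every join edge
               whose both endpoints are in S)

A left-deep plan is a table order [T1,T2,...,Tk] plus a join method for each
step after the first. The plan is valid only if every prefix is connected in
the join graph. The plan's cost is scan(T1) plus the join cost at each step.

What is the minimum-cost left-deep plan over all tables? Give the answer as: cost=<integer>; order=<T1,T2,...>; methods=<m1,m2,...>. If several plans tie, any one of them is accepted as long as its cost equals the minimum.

Selinger DP (subsets sized 1..n):
  {A}: scan cost=300, card=300
  {B}: scan cost=50, card=50
  {C}: scan cost=250, card=250
  {AB}: card=600; try (A,nl_idx)→1100, (B,hash)→1200, (A,merge)→3400, (B,merge)→3650, (A,hash)→5500, (A,nl)→15050 …(+1); best=1100 via (A,nl_idx)
  {AC}: card=6250; try (C,hash)→4600, (A,merge)→5500, (C,merge)→5550, (A,hash)→5900, (A,nl_idx)→8750, (C,nl_idx)→8950 …(+2); best=4600 via (C,hash)
  {BC}: card=50; try (C,nl_idx)→500, (B,hash)→1100, (C,merge)→2650, (B,merge)→2850, (C,hash)→4100, (C,nl)→12550 …(+1); best=500 via (C,nl_idx)
  {ABC}: card=50; try (A,nl_idx)→1000, (A,merge)→3850, (C,hash)→5700, (C,nl_idx)→5950, (A,hash)→5950, (C,merge)→9950 …(+5); best=1000 via (A,nl_idx)

cost=1000; order=B,C,A; methods=nl_idx,nl_idx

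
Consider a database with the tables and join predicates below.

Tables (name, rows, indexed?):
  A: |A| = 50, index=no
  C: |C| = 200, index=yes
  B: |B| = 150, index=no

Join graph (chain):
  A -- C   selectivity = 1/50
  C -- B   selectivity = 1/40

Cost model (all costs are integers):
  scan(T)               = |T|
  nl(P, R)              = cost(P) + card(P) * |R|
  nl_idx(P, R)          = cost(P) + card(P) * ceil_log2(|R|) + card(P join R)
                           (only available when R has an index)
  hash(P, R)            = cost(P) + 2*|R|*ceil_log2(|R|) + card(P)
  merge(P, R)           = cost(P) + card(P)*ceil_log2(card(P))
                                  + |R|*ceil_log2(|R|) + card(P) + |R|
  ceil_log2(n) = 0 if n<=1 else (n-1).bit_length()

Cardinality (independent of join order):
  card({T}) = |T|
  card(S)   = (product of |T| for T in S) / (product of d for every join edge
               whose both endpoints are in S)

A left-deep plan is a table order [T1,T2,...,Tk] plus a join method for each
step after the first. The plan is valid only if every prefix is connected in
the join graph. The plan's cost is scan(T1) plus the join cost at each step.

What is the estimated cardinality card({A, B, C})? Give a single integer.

750

Tables in S: A(50), B(150), C(200)
Edges inside S: A-C(d=50), C-B(d=40)
numerator = 50 * 150 * 200 = 1500000
denominator = 50 * 40 = 2000
card(S) = 1500000 / 2000 = 750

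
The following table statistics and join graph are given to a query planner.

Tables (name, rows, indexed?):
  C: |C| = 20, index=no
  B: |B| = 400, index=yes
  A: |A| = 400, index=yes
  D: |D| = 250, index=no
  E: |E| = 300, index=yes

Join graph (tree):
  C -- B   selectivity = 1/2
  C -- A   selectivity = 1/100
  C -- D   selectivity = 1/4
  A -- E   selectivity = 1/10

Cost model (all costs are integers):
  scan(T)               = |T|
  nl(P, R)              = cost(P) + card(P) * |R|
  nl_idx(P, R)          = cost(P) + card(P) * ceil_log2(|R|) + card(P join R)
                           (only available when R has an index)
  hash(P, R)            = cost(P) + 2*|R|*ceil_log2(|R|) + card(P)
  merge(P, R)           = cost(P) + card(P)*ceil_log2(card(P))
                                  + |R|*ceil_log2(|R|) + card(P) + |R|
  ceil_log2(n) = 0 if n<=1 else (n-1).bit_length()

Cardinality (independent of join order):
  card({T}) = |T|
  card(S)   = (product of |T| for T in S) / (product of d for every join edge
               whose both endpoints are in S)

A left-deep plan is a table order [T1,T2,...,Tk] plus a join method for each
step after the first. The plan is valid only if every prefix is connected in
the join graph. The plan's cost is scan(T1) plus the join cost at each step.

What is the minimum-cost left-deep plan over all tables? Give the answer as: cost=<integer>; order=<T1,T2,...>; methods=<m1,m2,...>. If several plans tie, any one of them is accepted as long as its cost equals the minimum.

Selinger DP (subsets sized 1..n):
  {C}: scan cost=20, card=20
  {B}: scan cost=400, card=400
  {A}: scan cost=400, card=400
  {D}: scan cost=250, card=250
  {E}: scan cost=300, card=300
  {BC}: card=4000; try (C,hash)→1000, (B,merge)→4140, (B,nl_idx)→4200, (C,merge)→4520, (B,hash)→7240, (B,nl)→8020 …(+1); best=1000 via (C,hash)
  {AC}: card=80; try (A,nl_idx)→280, (C,hash)→1000, (A,merge)→4140, (C,merge)→4520, (A,hash)→7240, (A,nl)→8020 …(+1); best=280 via (A,nl_idx)
  {CD}: card=1250; try (C,hash)→700, (D,merge)→2390, (C,merge)→2620, (D,hash)→4040, (D,nl)→5020, (C,nl)→5250; best=700 via (C,hash)
  {AE}: card=12000; try (E,hash)→6200, (A,merge)→7300, (E,merge)→7400, (A,hash)→7800, (A,nl_idx)→15000, (E,nl_idx)→16000 …(+2); best=6200 via (E,hash)
  {ABC}: card=16000; try (B,merge)→4920, (B,hash)→7560, (A,hash)→12200, (B,nl_idx)→17000, (B,nl)→32280, (A,nl_idx)→53000 …(+2); best=4920 via (B,merge)
  {BCD}: card=250000; try (D,hash)→9000, (B,hash)→9150, (B,merge)→19700, (D,merge)→55250, (B,nl_idx)→261950, (B,nl)→500700 …(+1); best=9000 via (D,hash)
  {ACD}: card=5000; try (D,merge)→3170, (D,hash)→4360, (A,hash)→9150, (A,nl_idx)→16950, (A,merge)→19700, (D,nl)→20280 …(+1); best=3170 via (D,merge)
  {ACE}: card=2400; try (E,nl_idx)→3400, (E,merge)→3920, (E,hash)→5760, (C,hash)→18400, (E,nl)→24280, (C,merge)→186320 …(+1); best=3400 via (E,nl_idx)
  {ABCD}: card=1000000; try (B,hash)→15370, (D,hash)→24920, (B,merge)→77170, (D,merge)→247170, (A,hash)→266200, (B,nl_idx)→1048170 …(+5); best=15370 via (B,hash)
  {ABCE}: card=480000; try (B,hash)→13000, (E,hash)→26320, (B,merge)→38600, (E,merge)→247920, (B,nl_idx)→505000, (E,nl_idx)→628920 …(+2); best=13000 via (B,hash)
  {ACDE}: card=150000; try (D,hash)→9800, (E,hash)→13570, (D,merge)→36850, (E,merge)→76170, (E,nl_idx)→198170, (D,nl)→603400 …(+1); best=9800 via (D,hash)
  {ABCDE}: card=30000000; try (B,hash)→167000, (D,hash)→497000, (E,hash)→1020770, (B,merge)→2863800, (D,merge)→9615250, (E,merge)→21018370 …(+5); best=167000 via (B,hash)

cost=167000; order=C,A,E,D,B; methods=nl_idx,nl_idx,hash,hash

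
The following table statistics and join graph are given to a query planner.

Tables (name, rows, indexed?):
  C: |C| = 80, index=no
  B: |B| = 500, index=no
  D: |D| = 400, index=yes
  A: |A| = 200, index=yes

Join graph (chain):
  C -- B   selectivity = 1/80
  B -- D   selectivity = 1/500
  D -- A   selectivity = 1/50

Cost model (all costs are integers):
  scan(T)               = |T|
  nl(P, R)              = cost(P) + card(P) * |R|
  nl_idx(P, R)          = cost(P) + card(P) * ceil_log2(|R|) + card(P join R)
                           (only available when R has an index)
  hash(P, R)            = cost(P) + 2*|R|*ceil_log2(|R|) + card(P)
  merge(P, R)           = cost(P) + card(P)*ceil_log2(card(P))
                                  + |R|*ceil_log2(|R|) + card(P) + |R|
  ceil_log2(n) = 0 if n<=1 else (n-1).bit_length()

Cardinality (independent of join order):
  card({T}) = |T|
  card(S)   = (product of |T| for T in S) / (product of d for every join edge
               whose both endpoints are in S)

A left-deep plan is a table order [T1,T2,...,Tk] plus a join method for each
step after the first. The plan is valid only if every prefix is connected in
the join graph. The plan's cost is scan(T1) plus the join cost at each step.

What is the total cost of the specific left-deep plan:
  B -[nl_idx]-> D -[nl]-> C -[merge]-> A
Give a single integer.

step 1: scan B: cost=500, card=500
step 2: join D via nl_idx
    card(P join D) = 500*400/(500) = 400
    cost = 500 + 500*9 + 400 = 5400
step 3: join C via nl
    card(P join C) = 400*80/(80) = 400
    cost = 5400 + 400*80 = 37400
step 4: join A via merge
    card(P join A) = 400*200/(50) = 1600
    cost = 37400 + 400*9 + 200*8 + 400 + 200 = 43200

43200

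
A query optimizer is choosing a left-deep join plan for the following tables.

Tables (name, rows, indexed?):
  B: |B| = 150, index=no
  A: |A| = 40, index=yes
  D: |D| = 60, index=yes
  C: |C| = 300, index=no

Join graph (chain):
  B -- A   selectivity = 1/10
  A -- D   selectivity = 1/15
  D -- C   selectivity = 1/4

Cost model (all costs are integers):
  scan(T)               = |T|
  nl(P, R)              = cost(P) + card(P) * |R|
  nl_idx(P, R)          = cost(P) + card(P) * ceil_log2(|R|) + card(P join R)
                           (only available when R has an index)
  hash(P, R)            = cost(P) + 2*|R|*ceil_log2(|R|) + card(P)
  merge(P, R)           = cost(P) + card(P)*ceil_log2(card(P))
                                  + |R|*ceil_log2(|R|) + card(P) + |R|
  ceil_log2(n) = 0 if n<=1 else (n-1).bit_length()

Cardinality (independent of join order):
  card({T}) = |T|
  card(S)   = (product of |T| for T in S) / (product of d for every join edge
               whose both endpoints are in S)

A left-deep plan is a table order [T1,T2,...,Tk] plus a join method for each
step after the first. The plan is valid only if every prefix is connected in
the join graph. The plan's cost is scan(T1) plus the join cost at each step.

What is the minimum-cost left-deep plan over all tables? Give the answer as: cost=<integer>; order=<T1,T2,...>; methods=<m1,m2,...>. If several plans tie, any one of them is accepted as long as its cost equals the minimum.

cost=9900; order=B,A,D,C; methods=hash,hash,hash

Selinger DP (subsets sized 1..n):
  {B}: scan cost=150, card=150
  {A}: scan cost=40, card=40
  {D}: scan cost=60, card=60
  {C}: scan cost=300, card=300
  {AB}: card=600; try (A,hash)→780, (A,nl_idx)→1650, (B,merge)→1670, (A,merge)→1780, (B,hash)→2480, (B,nl)→6040 …(+1); best=780 via (A,hash)
  {AD}: card=160; try (D,nl_idx)→440, (A,nl_idx)→580, (A,hash)→600, (D,merge)→740, (A,merge)→760, (D,hash)→800 …(+2); best=440 via (D,nl_idx)
  {CD}: card=4500; try (D,hash)→1320, (C,merge)→3480, (D,merge)→3720, (C,hash)→5520, (D,nl_idx)→6600, (C,nl)→18060 …(+1); best=1320 via (D,hash)
  {ABD}: card=2400; try (D,hash)→2100, (B,hash)→3000, (B,merge)→3230, (D,nl_idx)→6780, (D,merge)→7800, (B,nl)→24440 …(+1); best=2100 via (D,hash)
  {ACD}: card=12000; try (C,merge)→4880, (C,hash)→6000, (A,hash)→6300, (A,nl_idx)→40320, (C,nl)→48440, (A,merge)→64600 …(+1); best=4880 via (C,merge)
  {ABCD}: card=180000; try (C,hash)→9900, (B,hash)→19280, (C,merge)→36300, (B,merge)→186230, (C,nl)→722100, (B,nl)→1804880; best=9900 via (C,hash)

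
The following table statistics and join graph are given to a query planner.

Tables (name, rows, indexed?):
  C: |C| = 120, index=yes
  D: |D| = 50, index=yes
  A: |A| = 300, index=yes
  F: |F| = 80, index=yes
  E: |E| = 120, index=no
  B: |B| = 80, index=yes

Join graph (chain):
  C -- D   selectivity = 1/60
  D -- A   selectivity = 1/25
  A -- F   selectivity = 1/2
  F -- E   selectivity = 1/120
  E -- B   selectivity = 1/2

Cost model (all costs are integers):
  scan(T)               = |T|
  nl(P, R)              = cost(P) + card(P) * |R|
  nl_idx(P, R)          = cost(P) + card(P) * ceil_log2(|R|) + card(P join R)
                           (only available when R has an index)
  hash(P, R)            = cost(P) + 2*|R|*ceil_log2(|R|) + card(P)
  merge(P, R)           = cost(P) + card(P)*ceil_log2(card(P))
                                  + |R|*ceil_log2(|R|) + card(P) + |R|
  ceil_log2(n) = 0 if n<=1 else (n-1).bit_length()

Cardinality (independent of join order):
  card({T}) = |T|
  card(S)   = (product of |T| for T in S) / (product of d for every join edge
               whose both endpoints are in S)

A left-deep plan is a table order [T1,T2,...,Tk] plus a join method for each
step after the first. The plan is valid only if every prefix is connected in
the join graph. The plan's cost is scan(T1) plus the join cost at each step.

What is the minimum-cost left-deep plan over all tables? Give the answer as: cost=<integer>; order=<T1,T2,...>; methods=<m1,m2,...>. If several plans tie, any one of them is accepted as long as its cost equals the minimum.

Selinger DP (subsets sized 1..n):
  {C}: scan cost=120, card=120
  {D}: scan cost=50, card=50
  {A}: scan cost=300, card=300
  {F}: scan cost=80, card=80
  {E}: scan cost=120, card=120
  {B}: scan cost=80, card=80
  {CD}: card=100; try (C,nl_idx)→500, (D,hash)→840, (D,nl_idx)→940, (C,merge)→1360, (D,merge)→1430, (C,hash)→1780 …(+2); best=500 via (C,nl_idx)
  {AD}: card=600; try (A,nl_idx)→1100, (D,hash)→1200, (D,nl_idx)→2700, (A,merge)→3400, (D,merge)→3650, (A,hash)→5500 …(+2); best=1100 via (A,nl_idx)
  {AF}: card=12000; try (F,hash)→1720, (A,merge)→3720, (F,merge)→3940, (A,hash)→5560, (A,nl_idx)→12800, (F,nl_idx)→14400 …(+2); best=1720 via (F,hash)
  {EF}: card=80; try (F,nl_idx)→1040, (F,hash)→1360, (E,merge)→1680, (F,merge)→1720, (E,hash)→1840, (E,nl)→9680 …(+1); best=1040 via (F,nl_idx)
  {BE}: card=4800; try (B,hash)→1360, (E,merge)→1680, (B,merge)→1720, (E,hash)→1840, (B,nl_idx)→5760, (E,nl)→9680 …(+1); best=1360 via (B,hash)
  {ACD}: card=1200; try (A,nl_idx)→2600, (C,hash)→3380, (A,merge)→4300, (A,hash)→6000, (C,nl_idx)→6500, (C,merge)→8660 …(+2); best=2600 via (A,nl_idx)
  {ADF}: card=24000; try (F,hash)→2820, (F,merge)→8340, (D,hash)→14320, (F,nl_idx)→29300, (F,nl)→49100, (D,nl_idx)→97720 …(+2); best=2820 via (F,hash)
  {AEF}: card=12000; try (A,merge)→4680, (A,hash)→6520, (A,nl_idx)→13760, (E,hash)→15400, (A,nl)→25040, (E,merge)→182680 …(+1); best=4680 via (A,merge)
  {BEF}: card=3200; try (B,hash)→2240, (B,merge)→2320, (B,nl_idx)→4800, (F,hash)→7280, (B,nl)→7440, (F,nl_idx)→38160 …(+2); best=2240 via (B,hash)
  {ACDF}: card=48000; try (F,hash)→4920, (F,merge)→17640, (C,hash)→28500, (F,nl_idx)→59000, (F,nl)→98600, (C,nl_idx)→218820 …(+2); best=4920 via (F,hash)
  {ADEF}: card=24000; try (D,hash)→17280, (E,hash)→28500, (D,nl_idx)→100680, (D,merge)→185030, (E,merge)→387780, (D,nl)→604680 …(+1); best=17280 via (D,hash)
  {ABEF}: card=480000; try (A,hash)→10840, (B,hash)→17800, (A,merge)→46840, (B,merge)→185320, (A,nl_idx)→511040, (B,nl_idx)→568680 …(+2); best=10840 via (A,hash)
  {ACDEF}: card=48000; try (C,hash)→42960, (E,hash)→54600, (C,nl_idx)→233280, (C,merge)→402240, (E,merge)→821880, (C,nl)→2897280 …(+1); best=42960 via (C,hash)
  {ABDEF}: card=960000; try (B,hash)→42400, (B,merge)→401920, (D,hash)→491440, (B,nl_idx)→1145280, (B,nl)→1937280, (D,nl_idx)→3850840 …(+2); best=42400 via (B,hash)
  {ABCDEF}: card=1920000; try (B,hash)→92080, (B,merge)→859600, (C,hash)→1004080, (B,nl_idx)→2298960, (B,nl)→3882960, (C,nl_idx)→8682400 …(+2); best=92080 via (B,hash)

cost=92080; order=E,F,A,D,C,B; methods=nl_idx,merge,hash,hash,hash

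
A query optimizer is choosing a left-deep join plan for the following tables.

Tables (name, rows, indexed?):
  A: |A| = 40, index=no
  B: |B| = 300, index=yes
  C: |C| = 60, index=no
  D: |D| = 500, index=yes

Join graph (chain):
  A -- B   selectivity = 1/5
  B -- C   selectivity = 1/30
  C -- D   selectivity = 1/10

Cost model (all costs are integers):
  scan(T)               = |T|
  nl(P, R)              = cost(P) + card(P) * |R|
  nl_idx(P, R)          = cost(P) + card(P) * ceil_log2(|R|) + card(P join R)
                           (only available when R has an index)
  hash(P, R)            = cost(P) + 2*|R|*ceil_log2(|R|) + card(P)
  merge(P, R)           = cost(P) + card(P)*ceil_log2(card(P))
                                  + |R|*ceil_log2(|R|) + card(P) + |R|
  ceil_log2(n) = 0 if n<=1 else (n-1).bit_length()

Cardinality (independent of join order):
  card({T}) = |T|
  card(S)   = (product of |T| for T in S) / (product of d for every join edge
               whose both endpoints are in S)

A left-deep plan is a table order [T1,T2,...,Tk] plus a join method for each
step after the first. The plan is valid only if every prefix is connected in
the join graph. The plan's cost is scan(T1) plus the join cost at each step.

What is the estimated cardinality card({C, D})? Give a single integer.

Tables in S: C(60), D(500)
Edges inside S: C-D(d=10)
numerator = 60 * 500 = 30000
denominator = 10 = 10
card(S) = 30000 / 10 = 3000

3000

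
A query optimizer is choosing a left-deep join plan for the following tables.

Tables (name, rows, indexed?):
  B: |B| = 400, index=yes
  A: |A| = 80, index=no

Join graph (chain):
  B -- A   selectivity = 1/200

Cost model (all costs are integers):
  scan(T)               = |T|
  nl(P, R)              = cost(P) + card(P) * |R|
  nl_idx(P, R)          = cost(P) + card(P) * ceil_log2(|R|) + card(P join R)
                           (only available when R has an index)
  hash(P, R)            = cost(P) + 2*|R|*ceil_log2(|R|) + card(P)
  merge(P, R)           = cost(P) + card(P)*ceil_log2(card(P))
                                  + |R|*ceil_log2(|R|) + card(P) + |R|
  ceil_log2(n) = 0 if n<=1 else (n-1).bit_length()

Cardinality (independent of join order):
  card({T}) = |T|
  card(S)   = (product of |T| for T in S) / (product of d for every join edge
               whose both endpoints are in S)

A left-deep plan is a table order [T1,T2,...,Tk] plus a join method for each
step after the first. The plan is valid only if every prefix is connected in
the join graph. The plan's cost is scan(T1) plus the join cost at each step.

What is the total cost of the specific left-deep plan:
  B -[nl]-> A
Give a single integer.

step 1: scan B: cost=400, card=400
step 2: join A via nl
    card(P join A) = 400*80/(200) = 160
    cost = 400 + 400*80 = 32400

32400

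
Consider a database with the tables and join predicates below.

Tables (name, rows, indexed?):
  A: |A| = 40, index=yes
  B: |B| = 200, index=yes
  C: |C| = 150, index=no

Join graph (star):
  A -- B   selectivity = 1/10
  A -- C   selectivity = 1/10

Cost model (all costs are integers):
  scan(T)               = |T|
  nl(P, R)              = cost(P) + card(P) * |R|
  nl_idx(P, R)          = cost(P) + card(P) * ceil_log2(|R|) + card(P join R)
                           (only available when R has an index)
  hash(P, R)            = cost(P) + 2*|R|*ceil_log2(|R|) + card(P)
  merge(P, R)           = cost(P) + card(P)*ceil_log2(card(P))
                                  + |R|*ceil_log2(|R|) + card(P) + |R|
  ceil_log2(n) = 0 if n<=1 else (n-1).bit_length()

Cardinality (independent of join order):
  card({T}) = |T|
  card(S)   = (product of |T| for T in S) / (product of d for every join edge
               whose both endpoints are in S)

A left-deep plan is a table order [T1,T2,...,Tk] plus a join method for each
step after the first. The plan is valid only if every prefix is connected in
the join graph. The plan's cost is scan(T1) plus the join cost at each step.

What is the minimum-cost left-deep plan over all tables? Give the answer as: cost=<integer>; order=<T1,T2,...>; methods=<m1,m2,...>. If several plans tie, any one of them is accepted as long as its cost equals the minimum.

Selinger DP (subsets sized 1..n):
  {A}: scan cost=40, card=40
  {B}: scan cost=200, card=200
  {C}: scan cost=150, card=150
  {AB}: card=800; try (A,hash)→880, (B,nl_idx)→1160, (B,merge)→2120, (A,nl_idx)→2200, (A,merge)→2280, (B,hash)→3280 …(+2); best=880 via (A,hash)
  {AC}: card=600; try (A,hash)→780, (A,nl_idx)→1650, (C,merge)→1670, (A,merge)→1780, (C,hash)→2480, (C,nl)→6040 …(+1); best=780 via (A,hash)
  {ABC}: card=12000; try (C,hash)→4080, (B,hash)→4580, (B,merge)→9180, (C,merge)→11030, (B,nl_idx)→17580, (B,nl)→120780 …(+1); best=4080 via (C,hash)

cost=4080; order=B,A,C; methods=hash,hash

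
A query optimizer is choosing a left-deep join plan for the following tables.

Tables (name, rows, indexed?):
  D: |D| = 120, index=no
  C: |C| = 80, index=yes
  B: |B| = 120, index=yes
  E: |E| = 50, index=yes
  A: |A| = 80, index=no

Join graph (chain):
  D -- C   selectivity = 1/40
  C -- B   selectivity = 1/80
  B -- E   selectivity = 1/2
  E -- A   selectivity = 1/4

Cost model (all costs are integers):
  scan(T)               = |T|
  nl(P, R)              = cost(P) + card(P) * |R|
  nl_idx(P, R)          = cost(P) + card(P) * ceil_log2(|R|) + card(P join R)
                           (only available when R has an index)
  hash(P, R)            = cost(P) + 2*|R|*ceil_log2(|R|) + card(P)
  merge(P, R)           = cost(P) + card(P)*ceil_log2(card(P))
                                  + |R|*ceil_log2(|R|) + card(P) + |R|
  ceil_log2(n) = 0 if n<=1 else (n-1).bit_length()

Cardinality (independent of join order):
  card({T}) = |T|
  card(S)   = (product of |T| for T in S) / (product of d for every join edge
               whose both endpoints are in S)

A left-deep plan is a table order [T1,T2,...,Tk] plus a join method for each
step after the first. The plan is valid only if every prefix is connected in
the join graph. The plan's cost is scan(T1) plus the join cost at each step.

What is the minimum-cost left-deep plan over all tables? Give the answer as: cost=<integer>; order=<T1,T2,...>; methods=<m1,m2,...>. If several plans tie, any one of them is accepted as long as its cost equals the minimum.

cost=13640; order=C,B,D,E,A; methods=nl_idx,hash,hash,hash

Selinger DP (subsets sized 1..n):
  {D}: scan cost=120, card=120
  {C}: scan cost=80, card=80
  {B}: scan cost=120, card=120
  {E}: scan cost=50, card=50
  {A}: scan cost=80, card=80
  {CD}: card=240; try (C,nl_idx)→1200, (C,hash)→1360, (D,merge)→1680, (C,merge)→1720, (D,hash)→1840, (D,nl)→9680 …(+1); best=1200 via (C,nl_idx)
  {BC}: card=120; try (B,nl_idx)→760, (C,nl_idx)→1080, (C,hash)→1360, (B,merge)→1680, (C,merge)→1720, (B,hash)→1840 …(+2); best=760 via (B,nl_idx)
  {BE}: card=3000; try (E,hash)→840, (B,merge)→1360, (E,merge)→1430, (B,hash)→1780, (B,nl_idx)→3400, (E,nl_idx)→3840 …(+2); best=840 via (E,hash)
  {AE}: card=1000; try (E,hash)→760, (A,merge)→1040, (E,merge)→1070, (A,hash)→1220, (E,nl_idx)→1560, (A,nl)→4050 …(+1); best=760 via (E,hash)
  {BCD}: card=360; try (D,hash)→2560, (D,merge)→2680, (B,hash)→3120, (B,nl_idx)→3240, (B,merge)→4320, (D,nl)→15160 …(+1); best=2560 via (D,hash)
  {BCE}: card=3000; try (E,hash)→1480, (E,merge)→2070, (E,nl_idx)→4480, (C,hash)→4960, (E,nl)→6760, (C,nl_idx)→24840 …(+2); best=1480 via (E,hash)
  {ABE}: card=60000; try (B,hash)→3440, (A,hash)→4960, (B,merge)→12720, (A,merge)→40480, (B,nl_idx)→67760, (B,nl)→120760 …(+1); best=3440 via (B,hash)
  {BCDE}: card=9000; try (E,hash)→3520, (D,hash)→6160, (E,merge)→6510, (E,nl_idx)→13720, (E,nl)→20560, (D,merge)→41440 …(+1); best=3520 via (E,hash)
  {ABCE}: card=60000; try (A,hash)→5600, (A,merge)→41120, (C,hash)→64560, (A,nl)→241480, (C,nl_idx)→483440, (C,merge)→1024080 …(+1); best=5600 via (A,hash)
  {ABCDE}: card=180000; try (A,hash)→13640, (D,hash)→67280, (A,merge)→139160, (A,nl)→723520, (D,merge)→1026560, (D,nl)→7205600; best=13640 via (A,hash)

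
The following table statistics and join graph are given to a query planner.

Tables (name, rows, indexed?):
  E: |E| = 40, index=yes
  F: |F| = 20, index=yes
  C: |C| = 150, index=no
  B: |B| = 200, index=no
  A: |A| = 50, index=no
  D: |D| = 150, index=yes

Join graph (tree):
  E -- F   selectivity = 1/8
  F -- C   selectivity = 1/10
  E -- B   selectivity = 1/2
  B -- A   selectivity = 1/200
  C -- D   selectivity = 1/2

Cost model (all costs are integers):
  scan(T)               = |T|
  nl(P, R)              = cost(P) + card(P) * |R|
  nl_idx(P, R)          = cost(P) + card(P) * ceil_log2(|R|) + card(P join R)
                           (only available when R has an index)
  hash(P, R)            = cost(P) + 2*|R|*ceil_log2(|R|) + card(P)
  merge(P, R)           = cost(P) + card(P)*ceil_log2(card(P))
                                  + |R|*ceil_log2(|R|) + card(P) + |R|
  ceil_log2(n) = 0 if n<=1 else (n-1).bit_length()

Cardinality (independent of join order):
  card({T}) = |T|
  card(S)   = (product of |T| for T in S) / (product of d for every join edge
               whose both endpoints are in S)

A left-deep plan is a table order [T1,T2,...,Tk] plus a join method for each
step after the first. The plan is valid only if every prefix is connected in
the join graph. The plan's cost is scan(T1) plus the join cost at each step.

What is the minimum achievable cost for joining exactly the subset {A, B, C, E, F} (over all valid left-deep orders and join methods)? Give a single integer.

Selinger DP over subsets of {A,B,C,E,F}:
  {E}: scan cost=40, card=40
  {F}: scan cost=20, card=20
  {C}: scan cost=150, card=150
  {B}: scan cost=200, card=200
  {A}: scan cost=50, card=50
  {EF}: card=100; try (E,nl_idx)→240, (F,hash)→280, (F,nl_idx)→340, (E,merge)→420, (F,merge)→440, (E,hash)→520 …(+2); best=240 via (E,nl_idx)
  {BE}: card=4000; try (E,hash)→880, (B,merge)→2120, (E,merge)→2280, (B,hash)→3280, (E,nl_idx)→5400, (B,nl)→8040 …(+1); best=880 via (E,hash)
  {CF}: card=300; try (F,hash)→500, (F,nl_idx)→1200, (C,merge)→1490, (F,merge)→1620, (C,hash)→2440, (C,nl)→3020 …(+1); best=500 via (F,hash)
  {AB}: card=50; try (A,hash)→1000, (B,merge)→2200, (A,merge)→2350, (B,hash)→3300, (B,nl)→10050, (A,nl)→10200; best=1000 via (A,hash)
  {CEF}: card=1500; try (E,hash)→1280, (C,merge)→2390, (C,hash)→2740, (E,merge)→3780, (E,nl_idx)→3800, (E,nl)→12500 …(+1); best=1280 via (E,hash)
  {BEF}: card=10000; try (B,merge)→2840, (B,hash)→3540, (F,hash)→5080, (B,nl)→20240, (F,nl_idx)→30880, (F,merge)→53000 …(+1); best=2840 via (B,merge)
  {ABE}: card=1000; try (E,hash)→1530, (E,merge)→1630, (E,nl_idx)→2300, (E,nl)→3000, (A,hash)→5480, (A,merge)→53230 …(+1); best=1530 via (E,hash)
  {BCEF}: card=150000; try (B,hash)→5980, (C,hash)→15240, (B,merge)→21080, (C,merge)→154190, (B,nl)→301280, (C,nl)→1502840; best=5980 via (B,hash)
  {ABEF}: card=2500; try (F,hash)→2730, (F,nl_idx)→9030, (F,merge)→12650, (A,hash)→13440, (F,nl)→21530, (A,merge)→153190 …(+1); best=2730 via (F,hash)
  {ABCEF}: card=37500; try (C,hash)→7630, (C,merge)→36580, (A,hash)→156580, (C,nl)→377730, (A,merge)→2856330, (A,nl)→7505980; best=7630 via (C,hash)

7630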